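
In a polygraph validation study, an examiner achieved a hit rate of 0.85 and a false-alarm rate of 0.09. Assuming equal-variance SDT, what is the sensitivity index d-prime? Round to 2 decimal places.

d-prime = 2.38

Φ⁻¹(H) = Φ⁻¹(0.85) = 1.0364
Φ⁻¹(FA) = Φ⁻¹(0.09) = -1.3408
d' = z(H) − z(FA) = 1.0364 − (-1.3408) = 2.3772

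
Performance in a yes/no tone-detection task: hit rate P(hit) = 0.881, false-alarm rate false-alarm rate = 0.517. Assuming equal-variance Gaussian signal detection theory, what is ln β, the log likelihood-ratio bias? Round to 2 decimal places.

z(0.881) = 1.180, z(0.517) = 0.043
ln β = −½·[z(H)² − z(FA)²] = −0.5 × (1.392 − 0.002) = -0.695

ln β = -0.70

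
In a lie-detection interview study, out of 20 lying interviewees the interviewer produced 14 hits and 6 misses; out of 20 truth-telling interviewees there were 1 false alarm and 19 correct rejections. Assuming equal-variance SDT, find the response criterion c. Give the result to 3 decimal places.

c = 0.560

H = 14/20 = 0.7000
FA = 1/20 = 0.0500
z(H) = 0.5244
z(FA) = -1.6449
c = −½·[z(H) + z(FA)] = −0.5 × (0.5244 + (-1.6449)) = 0.56025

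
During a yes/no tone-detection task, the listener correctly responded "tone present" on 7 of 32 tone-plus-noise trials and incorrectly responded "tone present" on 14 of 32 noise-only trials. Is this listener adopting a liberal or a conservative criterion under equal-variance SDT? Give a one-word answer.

conservative

z(H) = -0.776, z(FA) = -0.157
c = −½·(z(H) + z(FA)) = 0.4665
c > 0 → conservative criterion (biased toward responding “no”).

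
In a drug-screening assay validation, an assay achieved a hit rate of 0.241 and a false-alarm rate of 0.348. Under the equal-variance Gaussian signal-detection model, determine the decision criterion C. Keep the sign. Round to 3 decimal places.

z(0.241) = -0.7031, z(0.348) = -0.3907
c = −½·[z(H) + z(FA)] = −0.5 × (-0.7031 + (-0.3907)) = 0.5469

C = 0.547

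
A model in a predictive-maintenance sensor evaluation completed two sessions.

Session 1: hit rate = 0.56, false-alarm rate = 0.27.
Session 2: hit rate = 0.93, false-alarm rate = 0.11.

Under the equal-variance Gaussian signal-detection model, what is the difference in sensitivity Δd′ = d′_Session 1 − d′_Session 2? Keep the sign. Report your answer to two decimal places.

Δd′ = -1.94

Session 1: z(0.56) = 0.151, z(0.27) = -0.613, d' = 0.764
Session 2: z(0.93) = 1.476, z(0.11) = -1.227, d' = 2.703
Δd' = d'_Session 1 − d'_Session 2 = 0.764 − 2.703 = -1.939
Session 2 has the higher sensitivity.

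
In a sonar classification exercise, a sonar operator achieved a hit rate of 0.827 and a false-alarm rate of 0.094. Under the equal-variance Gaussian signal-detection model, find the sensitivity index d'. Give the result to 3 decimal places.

d' = 2.259

Φ⁻¹(0.827) = 0.9424, Φ⁻¹(0.094) = -1.3165
d' = z(H) − z(FA) = 0.9424 − (-1.3165) = 2.2589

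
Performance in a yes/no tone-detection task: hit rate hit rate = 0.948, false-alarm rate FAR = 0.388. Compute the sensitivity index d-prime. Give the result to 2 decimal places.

Φ⁻¹(H) = Φ⁻¹(0.948) = 1.6258
Φ⁻¹(FA) = Φ⁻¹(0.388) = -0.2845
d' = z(H) − z(FA) = 1.6258 − (-0.2845) = 1.9103

d-prime = 1.91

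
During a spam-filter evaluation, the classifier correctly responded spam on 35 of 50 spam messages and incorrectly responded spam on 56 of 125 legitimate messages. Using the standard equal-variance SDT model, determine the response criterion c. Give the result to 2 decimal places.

H = 35/50 = 0.7000
FA = 56/125 = 0.4480
Φ⁻¹(0.7000) = 0.5244, Φ⁻¹(0.4480) = -0.1307
c = −½·[z(H) + z(FA)] = −0.5 × (0.5244 + (-0.1307)) = -0.19685
c < 0: the classifier has a liberal response bias.

c = -0.20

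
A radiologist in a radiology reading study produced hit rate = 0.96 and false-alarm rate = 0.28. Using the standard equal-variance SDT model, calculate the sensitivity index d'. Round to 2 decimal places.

z(H) = 1.7507
z(FA) = -0.5828
d' = z(H) − z(FA) = 1.7507 − (-0.5828) = 2.3335

d' = 2.33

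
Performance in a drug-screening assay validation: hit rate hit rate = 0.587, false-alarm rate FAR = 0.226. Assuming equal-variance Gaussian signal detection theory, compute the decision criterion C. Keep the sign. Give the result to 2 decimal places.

C = 0.27

z(0.587) = 0.2198, z(0.226) = -0.7521
c = −½·[z(H) + z(FA)] = −0.5 × (0.2198 + (-0.7521)) = 0.26615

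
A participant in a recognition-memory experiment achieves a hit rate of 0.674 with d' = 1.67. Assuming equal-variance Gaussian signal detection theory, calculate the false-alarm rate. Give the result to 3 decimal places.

z(hit rate) = z(0.674) = 0.4510
z(FA) = z(H) − d' = 0.4510 − 1.67 = -1.2190
false-alarm rate = Φ(-1.2190) = 0.1114

false-alarm rate = 0.111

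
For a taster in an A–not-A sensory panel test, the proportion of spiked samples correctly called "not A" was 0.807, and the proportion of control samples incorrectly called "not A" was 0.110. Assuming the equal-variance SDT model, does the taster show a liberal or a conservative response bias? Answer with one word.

conservative

z(H) = 0.867, z(FA) = -1.227
c = −½·(z(H) + z(FA)) = 0.180
c > 0 → conservative criterion (biased toward responding “no”).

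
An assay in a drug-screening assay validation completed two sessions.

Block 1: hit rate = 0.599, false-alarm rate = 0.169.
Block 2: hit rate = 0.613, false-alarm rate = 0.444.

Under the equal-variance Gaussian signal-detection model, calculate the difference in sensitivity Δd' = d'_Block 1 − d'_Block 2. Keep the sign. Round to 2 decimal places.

Δd' = 0.78

Block 1: z(0.599) = 0.251, z(0.169) = -0.958, d' = 1.209
Block 2: z(0.613) = 0.287, z(0.444) = -0.141, d' = 0.428
Δd' = d'_Block 1 − d'_Block 2 = 1.209 − 0.428 = 0.781
Block 1 has the higher sensitivity.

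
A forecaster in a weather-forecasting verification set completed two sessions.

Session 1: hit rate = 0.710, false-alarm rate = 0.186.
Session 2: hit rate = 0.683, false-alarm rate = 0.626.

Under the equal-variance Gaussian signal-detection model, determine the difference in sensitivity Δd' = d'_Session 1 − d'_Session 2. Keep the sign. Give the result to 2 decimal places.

Session 1: z(0.710) = 0.553, z(0.186) = -0.893, d' = 1.446
Session 2: z(0.683) = 0.476, z(0.626) = 0.321, d' = 0.155
Δd' = d'_Session 1 − d'_Session 2 = 1.446 − 0.155 = 1.291
Session 1 has the higher sensitivity.

Δd' = 1.29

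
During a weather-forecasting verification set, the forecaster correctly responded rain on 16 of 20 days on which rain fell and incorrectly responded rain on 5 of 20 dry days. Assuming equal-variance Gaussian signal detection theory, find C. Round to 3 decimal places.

C = -0.084

H = 16/20 = 0.8000
FA = 5/20 = 0.2500
z(0.8000) = 0.8416, z(0.2500) = -0.6745
c = −½·[z(H) + z(FA)] = −0.5 × (0.8416 + (-0.6745)) = -0.08355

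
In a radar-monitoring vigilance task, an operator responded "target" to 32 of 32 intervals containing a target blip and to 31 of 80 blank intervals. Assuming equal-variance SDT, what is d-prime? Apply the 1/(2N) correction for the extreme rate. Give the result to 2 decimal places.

The hit rate is 32/32 = 1, so apply the 1/(2N) correction: H → 1 − 1/(2·32) = 0.98438.
z(H) = z(0.98438) = 2.154
z(FA) = z(0.38750) = -0.286
d' = 2.154 − (-0.286) = 2.440

d-prime = 2.44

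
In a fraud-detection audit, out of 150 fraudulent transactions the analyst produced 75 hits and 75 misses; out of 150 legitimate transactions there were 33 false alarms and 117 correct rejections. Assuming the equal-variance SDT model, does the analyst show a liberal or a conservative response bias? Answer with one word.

conservative

z(H) = 0.000, z(FA) = -0.772
c = −½·(z(H) + z(FA)) = 0.386
c > 0 → conservative criterion (biased toward responding “no”).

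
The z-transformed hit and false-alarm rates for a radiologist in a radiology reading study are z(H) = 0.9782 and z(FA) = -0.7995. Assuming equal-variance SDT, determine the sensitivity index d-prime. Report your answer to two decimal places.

d' = z(H) − z(FA) = 0.9782 − (-0.7995) = 1.7777

d-prime = 1.78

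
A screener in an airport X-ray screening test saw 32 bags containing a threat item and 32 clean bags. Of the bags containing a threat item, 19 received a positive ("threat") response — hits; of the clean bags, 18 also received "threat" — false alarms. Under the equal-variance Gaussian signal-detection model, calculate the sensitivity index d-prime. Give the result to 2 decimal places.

H = 19/32 = 0.5938
FA = 18/32 = 0.5625
z(0.5938) = 0.237, z(0.5625) = 0.157
d' = z(H) − z(FA) = 0.237 − 0.157 = 0.080

d-prime = 0.08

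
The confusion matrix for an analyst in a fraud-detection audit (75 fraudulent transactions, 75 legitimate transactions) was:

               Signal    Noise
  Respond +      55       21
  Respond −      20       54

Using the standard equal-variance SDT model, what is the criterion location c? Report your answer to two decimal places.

c = -0.02

H = 55/75 = 0.7333
FA = 21/75 = 0.2800
z(H) = 0.6228
z(FA) = -0.5828
c = −½·[z(H) + z(FA)] = −0.5 × (0.6228 + (-0.5828)) = -0.0200
c < 0: the analyst has a liberal response bias.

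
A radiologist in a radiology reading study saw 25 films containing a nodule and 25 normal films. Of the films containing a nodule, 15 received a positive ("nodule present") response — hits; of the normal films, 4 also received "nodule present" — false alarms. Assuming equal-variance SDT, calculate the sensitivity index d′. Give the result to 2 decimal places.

d′ = 1.25

H = 15/25 = 0.6000
FA = 4/25 = 0.1600
z(H) = z(0.6000) = 0.253
z(FA) = z(0.1600) = -0.994
d' = z(H) − z(FA) = 0.253 − (-0.994) = 1.247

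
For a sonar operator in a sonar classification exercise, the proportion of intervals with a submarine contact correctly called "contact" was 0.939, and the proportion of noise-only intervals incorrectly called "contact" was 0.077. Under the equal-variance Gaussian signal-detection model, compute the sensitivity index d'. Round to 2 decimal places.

z(H) = z(0.939) = 1.5464
z(FA) = z(0.077) = -1.4255
d' = z(H) − z(FA) = 1.5464 − (-1.4255) = 2.9719

d' = 2.97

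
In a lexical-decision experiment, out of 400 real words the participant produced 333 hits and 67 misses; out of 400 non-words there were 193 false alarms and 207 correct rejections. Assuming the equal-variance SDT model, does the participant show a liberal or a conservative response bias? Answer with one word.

z(H) = 0.964, z(FA) = -0.044
c = −½·(z(H) + z(FA)) = -0.460
c < 0 → liberal criterion (biased toward responding “yes”).

liberal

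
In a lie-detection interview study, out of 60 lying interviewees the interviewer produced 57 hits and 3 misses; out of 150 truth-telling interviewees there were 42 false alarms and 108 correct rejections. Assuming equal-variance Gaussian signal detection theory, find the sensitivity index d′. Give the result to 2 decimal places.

d′ = 2.23

H = 57/60 = 0.9500
FA = 42/150 = 0.2800
z(H) = 1.645
z(FA) = -0.583
d' = z(H) − z(FA) = 1.645 − (-0.583) = 2.228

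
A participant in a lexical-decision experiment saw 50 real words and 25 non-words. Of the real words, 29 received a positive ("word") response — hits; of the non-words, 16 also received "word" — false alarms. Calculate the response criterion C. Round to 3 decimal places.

H = 29/50 = 0.5800
FA = 16/25 = 0.6400
z(H) = 0.2019
z(FA) = 0.3585
c = −½·[z(H) + z(FA)] = −0.5 × (0.2019 + 0.3585) = -0.2802

C = -0.280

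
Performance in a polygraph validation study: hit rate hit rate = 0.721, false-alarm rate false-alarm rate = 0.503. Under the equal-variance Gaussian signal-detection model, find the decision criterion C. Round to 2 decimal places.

z(H) = z(0.721) = 0.5858
z(FA) = z(0.503) = 0.0075
c = −½·[z(H) + z(FA)] = −0.5 × (0.5858 + 0.0075) = -0.29665
c < 0: the examiner has a liberal response bias.

C = -0.30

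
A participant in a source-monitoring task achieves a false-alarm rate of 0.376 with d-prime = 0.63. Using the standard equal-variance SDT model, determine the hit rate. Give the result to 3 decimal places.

z(false-alarm rate) = z(0.376) = -0.3160
z(H) = z(FA) + d' = -0.3160 + 0.63 = 0.3140
hit rate = Φ(0.3140) = 0.6232

hit rate = 0.623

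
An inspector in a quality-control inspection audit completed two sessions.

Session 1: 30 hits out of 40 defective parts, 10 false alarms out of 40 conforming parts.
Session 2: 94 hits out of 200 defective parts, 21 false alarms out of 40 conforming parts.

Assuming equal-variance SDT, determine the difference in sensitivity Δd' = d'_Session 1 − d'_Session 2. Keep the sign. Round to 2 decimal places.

Session 1: z(0.7500) = 0.674, z(0.2500) = -0.674, d' = 1.348
Session 2: z(0.4700) = -0.075, z(0.5250) = 0.063, d' = -0.138
Δd' = d'_Session 1 − d'_Session 2 = 1.348 − (-0.138) = 1.486
Session 1 has the higher sensitivity.

Δd' = 1.49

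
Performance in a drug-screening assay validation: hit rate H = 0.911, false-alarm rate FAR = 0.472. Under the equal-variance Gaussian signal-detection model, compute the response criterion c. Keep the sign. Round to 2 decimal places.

z(H) = 1.347
z(FA) = -0.070
c = −½·[z(H) + z(FA)] = −0.5 × (1.347 + (-0.070)) = -0.6385
c < 0: the assay has a liberal response bias.

c = -0.64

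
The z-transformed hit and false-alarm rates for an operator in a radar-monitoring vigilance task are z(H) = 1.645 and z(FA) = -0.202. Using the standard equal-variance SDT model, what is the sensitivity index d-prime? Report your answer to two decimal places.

d-prime = 1.85

d' = z(H) − z(FA) = 1.645 − (-0.202) = 1.847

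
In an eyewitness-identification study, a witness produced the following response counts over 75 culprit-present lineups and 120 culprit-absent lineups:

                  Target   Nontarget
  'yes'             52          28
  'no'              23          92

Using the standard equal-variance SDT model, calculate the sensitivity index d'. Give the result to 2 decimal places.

d' = 1.23

H = 52/75 = 0.6933
FA = 28/120 = 0.2333
z(H) = z(0.6933) = 0.505
z(FA) = z(0.2333) = -0.728
d' = z(H) − z(FA) = 0.505 − (-0.728) = 1.233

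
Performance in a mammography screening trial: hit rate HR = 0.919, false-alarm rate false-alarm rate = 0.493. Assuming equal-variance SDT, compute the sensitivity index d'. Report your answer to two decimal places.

d' = 1.42

Φ⁻¹(H) = 1.3984
Φ⁻¹(FA) = -0.0175
d' = z(H) − z(FA) = 1.3984 − (-0.0175) = 1.4159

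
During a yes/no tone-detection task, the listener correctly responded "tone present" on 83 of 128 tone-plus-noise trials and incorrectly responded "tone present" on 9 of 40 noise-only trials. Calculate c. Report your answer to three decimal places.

c = 0.187

H = 83/128 = 0.6484
FA = 9/40 = 0.2250
Φ⁻¹(H) = Φ⁻¹(0.6484) = 0.3810
Φ⁻¹(FA) = Φ⁻¹(0.2250) = -0.7554
c = −½·[z(H) + z(FA)] = −0.5 × (0.3810 + (-0.7554)) = 0.1872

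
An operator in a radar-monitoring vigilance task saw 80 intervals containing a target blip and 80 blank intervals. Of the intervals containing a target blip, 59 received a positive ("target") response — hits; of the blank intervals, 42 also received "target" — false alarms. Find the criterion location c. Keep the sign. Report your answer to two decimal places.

c = -0.35

H = 59/80 = 0.7375
FA = 42/80 = 0.5250
z(0.7375) = 0.6357, z(0.5250) = 0.0627
c = −½·[z(H) + z(FA)] = −0.5 × (0.6357 + 0.0627) = -0.3492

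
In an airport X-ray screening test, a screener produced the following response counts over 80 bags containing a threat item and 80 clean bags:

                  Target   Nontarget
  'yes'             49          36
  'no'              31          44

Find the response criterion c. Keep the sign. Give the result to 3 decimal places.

c = -0.080

H = 49/80 = 0.6125
FA = 36/80 = 0.4500
z(0.6125) = 0.2858, z(0.4500) = -0.1257
c = −½·[z(H) + z(FA)] = −0.5 × (0.2858 + (-0.1257)) = -0.08005
c < 0: the screener has a liberal response bias.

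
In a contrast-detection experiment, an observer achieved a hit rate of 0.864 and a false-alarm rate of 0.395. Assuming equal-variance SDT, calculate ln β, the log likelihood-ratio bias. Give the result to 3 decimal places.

ln β = -0.568

z(H) = 1.0985
z(FA) = -0.2663
ln β = −½·[z(H)² − z(FA)²] = −0.5 × (1.2067 − 0.0709) = -0.5679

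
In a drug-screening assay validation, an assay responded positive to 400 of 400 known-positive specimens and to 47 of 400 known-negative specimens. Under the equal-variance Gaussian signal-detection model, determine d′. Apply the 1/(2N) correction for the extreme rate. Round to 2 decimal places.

d′ = 4.21

The hit rate is 400/400 = 1, so apply the 1/(2N) correction: H → 1 − 1/(2·400) = 0.99875.
z(H) = z(0.99875) = 3.023
z(FA) = z(0.11750) = -1.188
d' = 3.023 − (-1.188) = 4.211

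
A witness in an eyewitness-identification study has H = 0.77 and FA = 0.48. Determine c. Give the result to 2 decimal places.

c = -0.34

z(H) = 0.7388
z(FA) = -0.0502
c = −½·[z(H) + z(FA)] = −0.5 × (0.7388 + (-0.0502)) = -0.3443
c < 0: the witness has a liberal response bias.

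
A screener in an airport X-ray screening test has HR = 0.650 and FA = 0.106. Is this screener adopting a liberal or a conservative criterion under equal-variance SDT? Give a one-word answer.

z(H) = 0.385, z(FA) = -1.248
c = −½·(z(H) + z(FA)) = 0.4315
c > 0 → conservative criterion (biased toward responding “no”).

conservative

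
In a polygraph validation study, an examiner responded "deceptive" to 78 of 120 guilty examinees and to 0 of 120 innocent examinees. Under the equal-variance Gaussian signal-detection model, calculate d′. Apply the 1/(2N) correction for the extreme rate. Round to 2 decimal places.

The false-alarm rate is 0/120 = 0, so apply the 1/(2N) correction: FA → 1/(2·120) = 0.00417.
z(H) = z(0.65000) = 0.385
z(FA) = z(0.00417) = -2.638
d' = 0.385 − (-2.638) = 3.023

d′ = 3.02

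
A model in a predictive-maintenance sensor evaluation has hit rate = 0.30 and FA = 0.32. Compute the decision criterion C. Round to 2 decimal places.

Φ⁻¹(0.30) = -0.524, Φ⁻¹(0.32) = -0.468
c = −½·[z(H) + z(FA)] = −0.5 × (-0.524 + (-0.468)) = 0.496

C = 0.50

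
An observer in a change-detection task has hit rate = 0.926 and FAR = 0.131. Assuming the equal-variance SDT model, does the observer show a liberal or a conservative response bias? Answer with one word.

z(H) = 1.447, z(FA) = -1.122
c = −½·(z(H) + z(FA)) = -0.1625
c < 0 → liberal criterion (biased toward responding “yes”).

liberal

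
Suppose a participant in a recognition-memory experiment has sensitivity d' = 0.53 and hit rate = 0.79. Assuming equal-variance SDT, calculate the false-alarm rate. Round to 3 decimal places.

z(hit rate) = z(0.79) = 0.8064
z(FA) = z(H) − d' = 0.8064 − 0.53 = 0.2764
false-alarm rate = Φ(0.2764) = 0.6089

false-alarm rate = 0.609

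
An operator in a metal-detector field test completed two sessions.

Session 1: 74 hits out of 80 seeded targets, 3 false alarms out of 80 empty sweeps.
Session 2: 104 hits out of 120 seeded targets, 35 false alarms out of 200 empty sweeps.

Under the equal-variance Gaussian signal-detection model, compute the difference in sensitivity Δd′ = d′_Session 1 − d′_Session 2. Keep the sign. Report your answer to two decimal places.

Δd′ = 1.17

Session 1: z(0.9250) = 1.440, z(0.0375) = -1.780, d' = 3.220
Session 2: z(0.8667) = 1.111, z(0.1750) = -0.935, d' = 2.046
Δd' = d'_Session 1 − d'_Session 2 = 3.220 − 2.046 = 1.174
Session 1 has the higher sensitivity.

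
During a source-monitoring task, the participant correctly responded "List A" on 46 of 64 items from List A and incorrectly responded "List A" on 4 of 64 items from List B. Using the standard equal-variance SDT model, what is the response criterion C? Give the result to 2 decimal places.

H = 46/64 = 0.7188
FA = 4/64 = 0.0625
Φ⁻¹(H) = 0.579
Φ⁻¹(FA) = -1.534
c = −½·[z(H) + z(FA)] = −0.5 × (0.579 + (-1.534)) = 0.4775
c > 0: the participant has a conservative response bias.

C = 0.48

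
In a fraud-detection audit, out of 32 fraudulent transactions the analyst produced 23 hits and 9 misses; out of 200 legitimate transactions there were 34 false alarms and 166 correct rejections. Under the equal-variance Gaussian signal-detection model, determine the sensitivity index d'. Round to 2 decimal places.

d' = 1.53

H = 23/32 = 0.7188
FA = 34/200 = 0.1700
Φ⁻¹(H) = Φ⁻¹(0.7188) = 0.5793
Φ⁻¹(FA) = Φ⁻¹(0.1700) = -0.9542
d' = z(H) − z(FA) = 0.5793 − (-0.9542) = 1.5335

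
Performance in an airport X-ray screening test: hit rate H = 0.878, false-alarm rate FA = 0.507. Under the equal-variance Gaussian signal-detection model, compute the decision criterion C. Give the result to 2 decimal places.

Φ⁻¹(H) = 1.1650
Φ⁻¹(FA) = 0.0175
c = −½·[z(H) + z(FA)] = −0.5 × (1.1650 + 0.0175) = -0.59125

C = -0.59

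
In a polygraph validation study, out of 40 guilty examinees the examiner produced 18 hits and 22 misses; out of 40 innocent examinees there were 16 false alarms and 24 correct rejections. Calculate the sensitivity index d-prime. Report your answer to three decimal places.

H = 18/40 = 0.4500
FA = 16/40 = 0.4000
Φ⁻¹(0.4500) = -0.1257, Φ⁻¹(0.4000) = -0.2533
d' = z(H) − z(FA) = -0.1257 − (-0.2533) = 0.1276

d-prime = 0.128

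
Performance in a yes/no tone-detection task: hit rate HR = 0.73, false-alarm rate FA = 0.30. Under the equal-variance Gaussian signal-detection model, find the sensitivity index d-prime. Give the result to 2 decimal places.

d-prime = 1.14

z(0.73) = 0.6128, z(0.30) = -0.5244
d' = z(H) − z(FA) = 0.6128 − (-0.5244) = 1.1372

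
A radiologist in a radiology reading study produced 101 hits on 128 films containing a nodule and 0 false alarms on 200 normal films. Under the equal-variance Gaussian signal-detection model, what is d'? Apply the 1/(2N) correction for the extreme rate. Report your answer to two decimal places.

The false-alarm rate is 0/200 = 0, so apply the 1/(2N) correction: FA → 1/(2·200) = 0.00250.
z(H) = z(0.78906) = 0.803
z(FA) = z(0.00250) = -2.807
d' = 0.803 − (-2.807) = 3.610

d' = 3.61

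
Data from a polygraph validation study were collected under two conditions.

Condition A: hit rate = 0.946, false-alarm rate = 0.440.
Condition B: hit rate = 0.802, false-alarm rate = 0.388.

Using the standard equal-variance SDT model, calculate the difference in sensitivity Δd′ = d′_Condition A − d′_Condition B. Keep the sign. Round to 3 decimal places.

Δd′ = 0.625

Condition A: z(0.946) = 1.6072, z(0.440) = -0.1510, d' = 1.7582
Condition B: z(0.802) = 0.8488, z(0.388) = -0.2845, d' = 1.1333
Δd' = d'_Condition A − d'_Condition B = 1.7582 − 1.1333 = 0.6249
Condition A has the higher sensitivity.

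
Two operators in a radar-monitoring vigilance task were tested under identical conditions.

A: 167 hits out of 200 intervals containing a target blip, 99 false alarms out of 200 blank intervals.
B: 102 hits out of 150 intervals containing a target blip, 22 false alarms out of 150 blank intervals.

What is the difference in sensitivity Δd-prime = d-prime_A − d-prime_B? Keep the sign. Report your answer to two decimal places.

Δd-prime = -0.53

A: z(0.8350) = 0.974, z(0.4950) = -0.013, d' = 0.987
B: z(0.6800) = 0.468, z(0.1467) = -1.051, d' = 1.519
Δd' = d'_A − d'_B = 0.987 − 1.519 = -0.532
B has the higher sensitivity.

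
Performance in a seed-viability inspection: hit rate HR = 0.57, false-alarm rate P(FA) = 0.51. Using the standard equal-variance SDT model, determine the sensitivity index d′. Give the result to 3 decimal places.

d′ = 0.151

Φ⁻¹(H) = Φ⁻¹(0.57) = 0.1764
Φ⁻¹(FA) = Φ⁻¹(0.51) = 0.0251
d' = z(H) − z(FA) = 0.1764 − 0.0251 = 0.1513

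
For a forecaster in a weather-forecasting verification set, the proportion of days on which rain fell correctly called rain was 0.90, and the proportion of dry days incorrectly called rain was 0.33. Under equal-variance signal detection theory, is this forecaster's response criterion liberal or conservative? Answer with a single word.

liberal

z(H) = 1.282, z(FA) = -0.440
c = −½·(z(H) + z(FA)) = -0.421
c < 0 → liberal criterion (biased toward responding “yes”).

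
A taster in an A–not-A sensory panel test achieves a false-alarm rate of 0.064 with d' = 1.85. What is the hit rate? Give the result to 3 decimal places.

z(false-alarm rate) = z(0.064) = -1.5220
z(H) = z(FA) + d' = -1.5220 + 1.85 = 0.3280
hit rate = Φ(0.3280) = 0.6285

hit rate = 0.629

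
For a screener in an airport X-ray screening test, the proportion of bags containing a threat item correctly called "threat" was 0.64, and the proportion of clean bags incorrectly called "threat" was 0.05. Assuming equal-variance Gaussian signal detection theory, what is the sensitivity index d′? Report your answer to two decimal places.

z(0.64) = 0.358, z(0.05) = -1.645
d' = z(H) − z(FA) = 0.358 − (-1.645) = 2.003

d′ = 2.00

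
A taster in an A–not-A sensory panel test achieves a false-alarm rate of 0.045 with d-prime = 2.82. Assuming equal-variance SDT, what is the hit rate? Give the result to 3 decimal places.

z(false-alarm rate) = z(0.045) = -1.6954
z(H) = z(FA) + d' = -1.6954 + 2.82 = 1.1246
hit rate = Φ(1.1246) = 0.8696

hit rate = 0.870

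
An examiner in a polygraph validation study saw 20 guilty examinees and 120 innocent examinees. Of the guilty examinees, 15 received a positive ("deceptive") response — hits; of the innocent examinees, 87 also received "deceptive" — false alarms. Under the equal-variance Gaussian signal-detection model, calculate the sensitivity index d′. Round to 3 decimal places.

d′ = 0.077

H = 15/20 = 0.7500
FA = 87/120 = 0.7250
z(H) = z(0.7500) = 0.6745
z(FA) = z(0.7250) = 0.5978
d' = z(H) − z(FA) = 0.6745 − 0.5978 = 0.0767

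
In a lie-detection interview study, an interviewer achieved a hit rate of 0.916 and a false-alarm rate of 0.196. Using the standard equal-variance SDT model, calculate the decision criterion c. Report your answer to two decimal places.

c = -0.26

z(H) = z(0.916) = 1.3787
z(FA) = z(0.196) = -0.8560
c = −½·[z(H) + z(FA)] = −0.5 × (1.3787 + (-0.8560)) = -0.26135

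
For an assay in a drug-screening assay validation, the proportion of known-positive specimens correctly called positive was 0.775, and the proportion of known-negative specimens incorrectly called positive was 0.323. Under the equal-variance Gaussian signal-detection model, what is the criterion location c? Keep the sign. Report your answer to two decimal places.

z(H) = 0.7554
z(FA) = -0.4593
c = −½·[z(H) + z(FA)] = −0.5 × (0.7554 + (-0.4593)) = -0.14805
c < 0: the assay has a liberal response bias.

c = -0.15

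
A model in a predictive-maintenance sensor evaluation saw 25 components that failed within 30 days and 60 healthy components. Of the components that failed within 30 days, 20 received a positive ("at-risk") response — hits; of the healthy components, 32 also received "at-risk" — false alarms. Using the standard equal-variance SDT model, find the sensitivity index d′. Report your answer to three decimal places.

d′ = 0.758

H = 20/25 = 0.8000
FA = 32/60 = 0.5333
z(H) = 0.8416
z(FA) = 0.0836
d' = z(H) − z(FA) = 0.8416 − 0.0836 = 0.7580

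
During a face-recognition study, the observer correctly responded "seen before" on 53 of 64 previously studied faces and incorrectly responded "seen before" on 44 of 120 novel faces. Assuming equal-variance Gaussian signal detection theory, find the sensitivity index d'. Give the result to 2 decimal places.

d' = 1.29

H = 53/64 = 0.8281
FA = 44/120 = 0.3667
z(H) = z(0.8281) = 0.9467
z(FA) = z(0.3667) = -0.3406
d' = z(H) − z(FA) = 0.9467 − (-0.3406) = 1.2873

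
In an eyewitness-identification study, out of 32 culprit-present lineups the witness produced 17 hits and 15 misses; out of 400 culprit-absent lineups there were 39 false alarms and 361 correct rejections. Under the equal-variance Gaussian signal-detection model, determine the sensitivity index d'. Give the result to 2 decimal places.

H = 17/32 = 0.5312
FA = 39/400 = 0.0975
Φ⁻¹(H) = 0.0783
Φ⁻¹(FA) = -1.2959
d' = z(H) − z(FA) = 0.0783 − (-1.2959) = 1.3742

d' = 1.37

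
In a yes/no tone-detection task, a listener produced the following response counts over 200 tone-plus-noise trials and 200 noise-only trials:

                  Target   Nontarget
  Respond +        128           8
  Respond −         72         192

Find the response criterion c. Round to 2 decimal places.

H = 128/200 = 0.6400
FA = 8/200 = 0.0400
z(H) = z(0.6400) = 0.358
z(FA) = z(0.0400) = -1.751
c = −½·[z(H) + z(FA)] = −0.5 × (0.358 + (-1.751)) = 0.6965

c = 0.70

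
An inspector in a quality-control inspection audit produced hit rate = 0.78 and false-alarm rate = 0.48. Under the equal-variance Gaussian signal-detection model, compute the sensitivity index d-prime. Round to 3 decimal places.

z(H) = z(0.78) = 0.7722
z(FA) = z(0.48) = -0.0502
d' = z(H) − z(FA) = 0.7722 − (-0.0502) = 0.8224

d-prime = 0.822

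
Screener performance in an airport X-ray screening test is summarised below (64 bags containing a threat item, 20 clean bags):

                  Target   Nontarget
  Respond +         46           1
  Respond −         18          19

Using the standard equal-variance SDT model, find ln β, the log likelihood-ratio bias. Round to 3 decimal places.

ln β = 1.185

H = 46/64 = 0.7188
FA = 1/20 = 0.0500
z(H) = z(0.7188) = 0.5793
z(FA) = z(0.0500) = -1.6449
ln β = −½·[z(H)² − z(FA)²] = −0.5 × (0.3356 − 2.7057) = 1.18505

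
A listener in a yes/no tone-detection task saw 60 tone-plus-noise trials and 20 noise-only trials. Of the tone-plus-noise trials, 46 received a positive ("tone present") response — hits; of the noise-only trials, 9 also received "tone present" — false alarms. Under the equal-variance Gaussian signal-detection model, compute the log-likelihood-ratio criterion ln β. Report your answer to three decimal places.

ln β = -0.257

H = 46/60 = 0.7667
FA = 9/20 = 0.4500
Φ⁻¹(0.7667) = 0.7280, Φ⁻¹(0.4500) = -0.1257
ln β = −½·[z(H)² − z(FA)²] = −0.5 × (0.5300 − 0.0158) = -0.2571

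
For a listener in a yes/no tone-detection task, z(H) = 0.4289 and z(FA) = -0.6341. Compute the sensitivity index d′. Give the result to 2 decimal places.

d′ = 1.06

d' = z(H) − z(FA) = 0.4289 − (-0.6341) = 1.0630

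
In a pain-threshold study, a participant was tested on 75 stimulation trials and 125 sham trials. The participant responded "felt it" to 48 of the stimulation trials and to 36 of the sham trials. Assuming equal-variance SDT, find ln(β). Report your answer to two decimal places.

H = 48/75 = 0.6400
FA = 36/125 = 0.2880
z(H) = 0.358
z(FA) = -0.559
ln β = −½·[z(H)² − z(FA)²] = −0.5 × (0.128 − 0.312) = 0.092

ln β = 0.09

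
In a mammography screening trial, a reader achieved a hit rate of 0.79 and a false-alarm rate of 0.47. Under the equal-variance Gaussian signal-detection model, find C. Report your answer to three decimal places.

C = -0.366

Φ⁻¹(0.79) = 0.8064, Φ⁻¹(0.47) = -0.0753
c = −½·[z(H) + z(FA)] = −0.5 × (0.8064 + (-0.0753)) = -0.36555
c < 0: the reader has a liberal response bias.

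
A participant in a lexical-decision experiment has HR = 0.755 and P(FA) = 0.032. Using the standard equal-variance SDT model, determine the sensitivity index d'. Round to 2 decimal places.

d' = 2.54

z(H) = z(0.755) = 0.690
z(FA) = z(0.032) = -1.852
d' = z(H) − z(FA) = 0.690 − (-1.852) = 2.542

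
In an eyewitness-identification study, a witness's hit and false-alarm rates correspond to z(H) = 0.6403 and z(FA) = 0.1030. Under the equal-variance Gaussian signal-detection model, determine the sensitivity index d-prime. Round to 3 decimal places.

d-prime = 0.537

d' = z(H) − z(FA) = 0.6403 − 0.1030 = 0.5373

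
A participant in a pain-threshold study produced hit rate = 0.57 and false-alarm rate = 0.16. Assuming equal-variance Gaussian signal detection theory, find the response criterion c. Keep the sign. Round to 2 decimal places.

z(H) = z(0.57) = 0.1764
z(FA) = z(0.16) = -0.9945
c = −½·[z(H) + z(FA)] = −0.5 × (0.1764 + (-0.9945)) = 0.40905
c > 0: the participant has a conservative response bias.

c = 0.41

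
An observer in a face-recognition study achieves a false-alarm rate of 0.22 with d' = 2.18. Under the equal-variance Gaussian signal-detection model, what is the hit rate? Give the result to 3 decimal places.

hit rate = 0.920

z(false-alarm rate) = z(0.22) = -0.7722
z(H) = z(FA) + d' = -0.7722 + 2.18 = 1.4078
hit rate = Φ(1.4078) = 0.9204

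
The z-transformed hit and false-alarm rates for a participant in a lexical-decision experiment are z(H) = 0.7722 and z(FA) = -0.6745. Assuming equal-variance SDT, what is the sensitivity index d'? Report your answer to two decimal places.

d' = 1.45

d' = z(H) − z(FA) = 0.7722 − (-0.6745) = 1.4467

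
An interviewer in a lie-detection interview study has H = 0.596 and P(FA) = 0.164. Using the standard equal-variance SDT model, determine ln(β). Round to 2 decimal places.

Φ⁻¹(H) = 0.243
Φ⁻¹(FA) = -0.978
ln β = −½·[z(H)² − z(FA)²] = −0.5 × (0.059 − 0.956) = 0.4485

ln β = 0.45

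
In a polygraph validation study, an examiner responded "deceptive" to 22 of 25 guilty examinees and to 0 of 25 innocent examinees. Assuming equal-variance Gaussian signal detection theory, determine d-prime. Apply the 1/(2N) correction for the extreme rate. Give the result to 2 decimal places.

The false-alarm rate is 0/25 = 0, so apply the 1/(2N) correction: FA → 1/(2·25) = 0.02000.
z(H) = z(0.88000) = 1.175
z(FA) = z(0.02000) = -2.054
d' = 1.175 − (-2.054) = 3.229

d-prime = 3.23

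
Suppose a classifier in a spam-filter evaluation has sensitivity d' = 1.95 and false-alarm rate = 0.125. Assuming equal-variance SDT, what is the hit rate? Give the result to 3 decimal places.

hit rate = 0.788

z(false-alarm rate) = z(0.125) = -1.1503
z(H) = z(FA) + d' = -1.1503 + 1.95 = 0.7997
hit rate = Φ(0.7997) = 0.7881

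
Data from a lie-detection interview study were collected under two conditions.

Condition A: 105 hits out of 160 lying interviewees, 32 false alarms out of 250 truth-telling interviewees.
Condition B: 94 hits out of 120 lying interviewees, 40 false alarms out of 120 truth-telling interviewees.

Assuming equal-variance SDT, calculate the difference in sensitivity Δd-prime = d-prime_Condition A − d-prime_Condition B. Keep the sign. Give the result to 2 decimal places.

Condition A: z(0.6562) = 0.402, z(0.1280) = -1.136, d' = 1.538
Condition B: z(0.7833) = 0.783, z(0.3333) = -0.431, d' = 1.214
Δd' = d'_Condition A − d'_Condition B = 1.538 − 1.214 = 0.324
Condition A has the higher sensitivity.

Δd-prime = 0.32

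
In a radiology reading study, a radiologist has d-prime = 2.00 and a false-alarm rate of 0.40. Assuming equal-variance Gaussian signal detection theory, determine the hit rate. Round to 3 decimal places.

z(false-alarm rate) = z(0.40) = -0.2533
z(H) = z(FA) + d' = -0.2533 + 2.00 = 1.7467
hit rate = Φ(1.7467) = 0.9597

hit rate = 0.960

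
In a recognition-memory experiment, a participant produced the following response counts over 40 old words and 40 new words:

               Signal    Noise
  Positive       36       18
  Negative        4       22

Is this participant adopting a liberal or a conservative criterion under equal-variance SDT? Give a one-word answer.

z(H) = 1.282, z(FA) = -0.126
c = −½·(z(H) + z(FA)) = -0.578
c < 0 → liberal criterion (biased toward responding “yes”).

liberal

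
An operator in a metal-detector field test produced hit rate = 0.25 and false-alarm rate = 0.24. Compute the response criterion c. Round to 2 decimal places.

Φ⁻¹(H) = Φ⁻¹(0.25) = -0.674
Φ⁻¹(FA) = Φ⁻¹(0.24) = -0.706
c = −½·[z(H) + z(FA)] = −0.5 × (-0.674 + (-0.706)) = 0.690

c = 0.69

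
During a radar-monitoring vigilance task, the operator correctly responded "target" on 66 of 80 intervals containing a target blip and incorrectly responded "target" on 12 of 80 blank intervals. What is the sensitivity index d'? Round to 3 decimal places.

d' = 1.971

H = 66/80 = 0.8250
FA = 12/80 = 0.1500
z(H) = z(0.8250) = 0.9346
z(FA) = z(0.1500) = -1.0364
d' = z(H) − z(FA) = 0.9346 − (-1.0364) = 1.9710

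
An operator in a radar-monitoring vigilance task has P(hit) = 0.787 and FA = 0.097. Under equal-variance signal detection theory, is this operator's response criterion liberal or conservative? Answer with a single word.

z(H) = 0.796, z(FA) = -1.299
c = −½·(z(H) + z(FA)) = 0.2515
c > 0 → conservative criterion (biased toward responding “no”).

conservative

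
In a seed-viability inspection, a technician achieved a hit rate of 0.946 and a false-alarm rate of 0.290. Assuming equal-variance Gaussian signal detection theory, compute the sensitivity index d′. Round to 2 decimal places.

z(H) = 1.6072
z(FA) = -0.5534
d' = z(H) − z(FA) = 1.6072 − (-0.5534) = 2.1606

d′ = 2.16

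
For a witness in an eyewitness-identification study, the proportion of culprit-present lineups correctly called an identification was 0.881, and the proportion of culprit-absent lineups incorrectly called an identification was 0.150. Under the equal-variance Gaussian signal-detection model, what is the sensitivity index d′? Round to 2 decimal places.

z(H) = z(0.881) = 1.1800
z(FA) = z(0.150) = -1.0364
d' = z(H) − z(FA) = 1.1800 − (-1.0364) = 2.2164

d′ = 2.22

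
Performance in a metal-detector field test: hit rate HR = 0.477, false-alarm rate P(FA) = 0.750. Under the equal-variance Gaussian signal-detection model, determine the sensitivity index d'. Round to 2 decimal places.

d' = -0.73

z(H) = -0.058
z(FA) = 0.674
d' = z(H) − z(FA) = -0.058 − 0.674 = -0.732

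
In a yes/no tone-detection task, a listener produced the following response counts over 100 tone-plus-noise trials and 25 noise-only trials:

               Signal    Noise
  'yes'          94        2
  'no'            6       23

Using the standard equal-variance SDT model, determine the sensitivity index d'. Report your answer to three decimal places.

H = 94/100 = 0.9400
FA = 2/25 = 0.0800
Φ⁻¹(H) = Φ⁻¹(0.9400) = 1.5548
Φ⁻¹(FA) = Φ⁻¹(0.0800) = -1.4051
d' = z(H) − z(FA) = 1.5548 − (-1.4051) = 2.9599

d' = 2.960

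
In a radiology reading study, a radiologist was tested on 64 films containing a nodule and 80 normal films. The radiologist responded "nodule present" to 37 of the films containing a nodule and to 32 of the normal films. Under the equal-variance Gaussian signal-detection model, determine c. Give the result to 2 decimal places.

c = 0.03

H = 37/64 = 0.5781
FA = 32/80 = 0.4000
z(H) = z(0.5781) = 0.1970
z(FA) = z(0.4000) = -0.2533
c = −½·[z(H) + z(FA)] = −0.5 × (0.1970 + (-0.2533)) = 0.02815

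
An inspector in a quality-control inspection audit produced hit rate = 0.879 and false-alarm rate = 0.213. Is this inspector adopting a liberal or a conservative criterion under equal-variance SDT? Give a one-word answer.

liberal

z(H) = 1.170, z(FA) = -0.796
c = −½·(z(H) + z(FA)) = -0.187
c < 0 → liberal criterion (biased toward responding “yes”).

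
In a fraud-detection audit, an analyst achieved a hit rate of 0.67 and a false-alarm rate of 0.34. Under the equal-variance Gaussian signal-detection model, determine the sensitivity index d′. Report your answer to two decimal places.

d′ = 0.85

z(H) = 0.440
z(FA) = -0.412
d' = z(H) − z(FA) = 0.440 − (-0.412) = 0.852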